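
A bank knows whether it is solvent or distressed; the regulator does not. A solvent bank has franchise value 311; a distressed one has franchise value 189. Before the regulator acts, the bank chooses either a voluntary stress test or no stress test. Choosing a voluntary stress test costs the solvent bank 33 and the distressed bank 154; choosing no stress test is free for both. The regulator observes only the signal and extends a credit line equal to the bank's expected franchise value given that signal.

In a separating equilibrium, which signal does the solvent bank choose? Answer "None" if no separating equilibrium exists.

stress test

Try solvent → stress test, distressed → no stress test:
  Under separation the regulator infers type exactly: stress test → solvent (pays 311), no stress test → distressed (pays 189).
  Solvent: stress test gives 311 − 33 = 278; no stress test gives 189 − 0 = 189. No deviation. ✓
  Distressed: no stress test gives 189 − 0 = 189; stress test gives 311 − 154 = 157. No deviation. ✓
Both hold — the solvent type sends stress test.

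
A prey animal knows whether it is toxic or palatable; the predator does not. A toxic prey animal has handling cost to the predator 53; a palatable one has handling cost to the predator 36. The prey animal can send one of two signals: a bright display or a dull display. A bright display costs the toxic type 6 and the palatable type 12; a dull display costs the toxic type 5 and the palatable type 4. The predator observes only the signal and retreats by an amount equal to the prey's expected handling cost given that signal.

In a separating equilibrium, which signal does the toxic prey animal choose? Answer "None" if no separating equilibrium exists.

None

Try toxic → bright display, palatable → dull display:
  If types separate, bright display earns payment 53 and dull display earns 36.
  Toxic: bright display gives 53 − 6 = 47; dull display gives 36 − 5 = 31. No deviation. ✓
  Palatable: dull display gives 36 − 4 = 32; bright display gives 53 − 12 = 41. Would deviate. ✗
Try toxic → dull display, palatable → bright display:
  If types separate, dull display earns payment 53 and bright display earns 36.
  Toxic: dull display gives 53 − 5 = 48; bright display gives 36 − 6 = 30. No deviation. ✓
  Palatable: bright display gives 36 − 12 = 24; dull display gives 53 − 4 = 49. Would deviate. ✗
Neither assignment is incentive-compatible.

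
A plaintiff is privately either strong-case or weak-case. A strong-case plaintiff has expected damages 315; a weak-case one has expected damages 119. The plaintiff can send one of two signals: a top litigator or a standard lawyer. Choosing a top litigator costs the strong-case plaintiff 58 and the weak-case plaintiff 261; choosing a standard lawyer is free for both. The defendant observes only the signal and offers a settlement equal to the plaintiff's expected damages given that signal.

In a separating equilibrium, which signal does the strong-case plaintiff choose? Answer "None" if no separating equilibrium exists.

top litigator

Try strong-case → top litigator, weak-case → standard lawyer:
  Under separation the defendant infers type exactly: top litigator → strong-case (pays 315), standard lawyer → weak-case (pays 119).
  Strong-case: top litigator gives 315 − 58 = 257; standard lawyer gives 119 − 0 = 119. No deviation. ✓
  Weak-case: standard lawyer gives 119 − 0 = 119; top litigator gives 315 − 261 = 54. No deviation. ✓
Both hold — the strong-case type sends top litigator.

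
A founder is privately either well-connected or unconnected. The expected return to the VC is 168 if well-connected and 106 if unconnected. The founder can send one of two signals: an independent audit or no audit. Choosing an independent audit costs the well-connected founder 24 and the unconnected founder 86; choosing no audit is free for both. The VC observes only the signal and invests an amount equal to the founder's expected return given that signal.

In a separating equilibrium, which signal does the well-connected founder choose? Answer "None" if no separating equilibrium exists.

Try well-connected → audit, unconnected → no audit:
  Under separation the VC infers type exactly: audit → well-connected (pays 168), no audit → unconnected (pays 106).
  Well-connected: audit gives 168 − 24 = 144; no audit gives 106 − 0 = 106. No deviation. ✓
  Unconnected: no audit gives 106 − 0 = 106; audit gives 168 − 86 = 82. No deviation. ✓
Both hold — the well-connected type sends audit.

audit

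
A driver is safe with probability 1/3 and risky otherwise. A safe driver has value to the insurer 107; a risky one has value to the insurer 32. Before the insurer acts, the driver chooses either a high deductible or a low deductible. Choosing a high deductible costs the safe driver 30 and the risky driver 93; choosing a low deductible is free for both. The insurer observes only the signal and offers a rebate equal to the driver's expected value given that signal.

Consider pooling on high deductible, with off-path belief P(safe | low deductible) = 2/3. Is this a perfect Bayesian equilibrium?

No

On the equilibrium path (high deductible) the insurer holds the prior 1/3 and pays 1/3·107 + 2/3·32 = 57. Off-path (low deductible) belief 2/3 gives 2/3·107 + 1/3·32 = 82.
Safe: high deductible gives 57 − 30 = 27; low deductible gives 82 − 0 = 82. Deviates. ✗
Risky: high deductible gives 57 − 93 = -36; low deductible gives 82 − 0 = 82. Deviates. ✗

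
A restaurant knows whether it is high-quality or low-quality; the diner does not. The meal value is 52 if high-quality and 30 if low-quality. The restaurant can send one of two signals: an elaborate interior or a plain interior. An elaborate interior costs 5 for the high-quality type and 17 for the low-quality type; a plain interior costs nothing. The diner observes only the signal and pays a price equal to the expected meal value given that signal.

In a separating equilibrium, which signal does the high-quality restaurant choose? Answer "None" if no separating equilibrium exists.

None

Try high-quality → elaborate interior, low-quality → plain interior:
  If types separate, elaborate interior earns payment 52 and plain interior earns 30.
  High-quality: elaborate interior gives 52 − 5 = 47; plain interior gives 30 − 0 = 30. No deviation. ✓
  Low-quality: plain interior gives 30 − 0 = 30; elaborate interior gives 52 − 17 = 35. Would deviate. ✗
Try high-quality → plain interior, low-quality → elaborate interior:
  If types separate, plain interior earns payment 52 and elaborate interior earns 30.
  High-quality: plain interior gives 52 − 0 = 52; elaborate interior gives 30 − 5 = 25. No deviation. ✓
  Low-quality: elaborate interior gives 30 − 17 = 13; plain interior gives 52 − 0 = 52. Would deviate. ✗
Neither assignment is incentive-compatible.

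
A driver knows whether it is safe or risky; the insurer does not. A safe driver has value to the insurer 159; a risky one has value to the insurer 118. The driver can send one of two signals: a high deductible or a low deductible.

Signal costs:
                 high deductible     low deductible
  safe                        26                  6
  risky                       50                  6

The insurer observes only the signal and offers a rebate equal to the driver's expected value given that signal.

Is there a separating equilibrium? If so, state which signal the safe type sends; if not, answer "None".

high deductible

Try safe → high deductible, risky → low deductible:
  Under separation the insurer infers type exactly: high deductible → safe (pays 159), low deductible → risky (pays 118).
  Safe: high deductible gives 159 − 26 = 133; low deductible gives 118 − 6 = 112. No deviation. ✓
  Risky: low deductible gives 118 − 6 = 112; high deductible gives 159 − 50 = 109. No deviation. ✓
Both hold — the safe type sends high deductible.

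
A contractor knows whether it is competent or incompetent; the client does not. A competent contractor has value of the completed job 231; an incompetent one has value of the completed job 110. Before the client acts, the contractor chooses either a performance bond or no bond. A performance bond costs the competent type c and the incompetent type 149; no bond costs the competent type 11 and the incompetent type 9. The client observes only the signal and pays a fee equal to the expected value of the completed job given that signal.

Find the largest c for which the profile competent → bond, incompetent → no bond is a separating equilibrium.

132

Under separation: bond → competent (pays 231); no bond → incompetent (pays 110).
Incompetent: 110 − 9 = 101 ≥ 231 − 149 = 82. Holds regardless of c. ✓
Competent: 231 − c ≥ 110 − 11, so c ≤ 231 − 99 = 132.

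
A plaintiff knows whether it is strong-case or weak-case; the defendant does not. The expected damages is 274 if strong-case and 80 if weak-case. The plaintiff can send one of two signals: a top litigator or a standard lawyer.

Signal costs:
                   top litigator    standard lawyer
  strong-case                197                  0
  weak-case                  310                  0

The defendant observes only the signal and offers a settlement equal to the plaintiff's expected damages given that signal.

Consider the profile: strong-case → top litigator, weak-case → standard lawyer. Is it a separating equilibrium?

No

Under separation the defendant infers type exactly: top litigator → strong-case (pays 274), standard lawyer → weak-case (pays 80).
Strong-case: top litigator gives 274 − 197 = 77; standard lawyer gives 80 − 0 = 80. Would deviate. ✗
Weak-case: standard lawyer gives 80 − 0 = 80; top litigator gives 274 − 310 = -36. No deviation. ✓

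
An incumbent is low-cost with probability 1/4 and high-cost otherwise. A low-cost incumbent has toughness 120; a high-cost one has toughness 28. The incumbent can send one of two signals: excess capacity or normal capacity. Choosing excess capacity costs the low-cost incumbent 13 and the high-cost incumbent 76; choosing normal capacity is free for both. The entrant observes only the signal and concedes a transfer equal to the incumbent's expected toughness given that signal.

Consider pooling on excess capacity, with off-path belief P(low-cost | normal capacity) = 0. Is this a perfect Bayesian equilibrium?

No

On the equilibrium path (excess capacity) the entrant holds the prior 1/4 and pays 1/4·120 + 3/4·28 = 51. Off-path (normal capacity) belief 0 gives 0·120 + 1·28 = 28.
Low-cost: excess capacity gives 51 − 13 = 38; normal capacity gives 28 − 0 = 28. Stays. ✓
High-cost: excess capacity gives 51 − 76 = -25; normal capacity gives 28 − 0 = 28. Deviates. ✗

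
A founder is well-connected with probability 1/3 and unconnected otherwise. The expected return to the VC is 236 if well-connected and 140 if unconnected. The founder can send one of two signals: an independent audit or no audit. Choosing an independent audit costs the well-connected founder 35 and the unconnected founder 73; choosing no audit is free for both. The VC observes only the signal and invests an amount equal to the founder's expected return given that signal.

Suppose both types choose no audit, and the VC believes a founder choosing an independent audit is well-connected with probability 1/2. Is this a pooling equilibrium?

Yes

At the pooled signal (no audit) the VC holds the prior 1/3 and pays 1/3·236 + 2/3·140 = 172. Off-path (audit) belief 1/2 gives 1/2·236 + 1/2·140 = 188.
Well-connected: no audit gives 172 − 0 = 172; audit gives 188 − 35 = 153. Stays. ✓
Unconnected: no audit gives 172 − 0 = 172; audit gives 188 − 73 = 115. Stays. ✓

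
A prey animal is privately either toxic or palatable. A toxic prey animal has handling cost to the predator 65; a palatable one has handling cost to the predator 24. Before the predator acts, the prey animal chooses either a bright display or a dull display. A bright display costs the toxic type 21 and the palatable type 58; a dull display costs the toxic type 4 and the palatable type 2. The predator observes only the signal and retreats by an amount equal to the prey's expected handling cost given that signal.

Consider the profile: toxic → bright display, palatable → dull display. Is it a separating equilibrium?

Yes

Under separation the predator infers type exactly: bright display → toxic (pays 65), dull display → palatable (pays 24).
Toxic: bright display gives 65 − 21 = 44; dull display gives 24 − 4 = 20. No deviation. ✓
Palatable: dull display gives 24 − 2 = 22; bright display gives 65 − 58 = 7. No deviation. ✓
Both incentive constraints hold.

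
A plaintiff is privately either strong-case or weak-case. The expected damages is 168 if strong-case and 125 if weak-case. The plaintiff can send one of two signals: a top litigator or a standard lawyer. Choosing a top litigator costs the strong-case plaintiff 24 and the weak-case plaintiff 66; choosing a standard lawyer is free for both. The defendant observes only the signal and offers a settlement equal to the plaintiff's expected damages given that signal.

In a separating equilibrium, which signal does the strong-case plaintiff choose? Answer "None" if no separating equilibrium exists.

top litigator

Try strong-case → top litigator, weak-case → standard lawyer:
  If types separate, top litigator earns payment 168 and standard lawyer earns 125.
  Strong-case: top litigator gives 168 − 24 = 144; standard lawyer gives 125 − 0 = 125. No deviation. ✓
  Weak-case: standard lawyer gives 125 − 0 = 125; top litigator gives 168 − 66 = 102. No deviation. ✓
Both hold — the strong-case type sends top litigator.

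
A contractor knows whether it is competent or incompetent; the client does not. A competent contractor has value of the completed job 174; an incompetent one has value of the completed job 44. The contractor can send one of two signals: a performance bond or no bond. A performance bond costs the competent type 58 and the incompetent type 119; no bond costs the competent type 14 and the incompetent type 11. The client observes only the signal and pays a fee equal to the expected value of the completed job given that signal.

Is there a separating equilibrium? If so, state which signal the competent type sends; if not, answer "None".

Try competent → bond, incompetent → no bond:
  Under separation the client infers type exactly: bond → competent (pays 174), no bond → incompetent (pays 44).
  Competent: bond gives 174 − 58 = 116; no bond gives 44 − 14 = 30. No deviation. ✓
  Incompetent: no bond gives 44 − 11 = 33; bond gives 174 − 119 = 55. Would deviate. ✗
Try competent → no bond, incompetent → bond:
  Under separation the client infers type exactly: no bond → competent (pays 174), bond → incompetent (pays 44).
  Competent: no bond gives 174 − 14 = 160; bond gives 44 − 58 = -14. No deviation. ✓
  Incompetent: bond gives 44 − 119 = -75; no bond gives 174 − 11 = 163. Would deviate. ✗
Neither assignment is incentive-compatible.

None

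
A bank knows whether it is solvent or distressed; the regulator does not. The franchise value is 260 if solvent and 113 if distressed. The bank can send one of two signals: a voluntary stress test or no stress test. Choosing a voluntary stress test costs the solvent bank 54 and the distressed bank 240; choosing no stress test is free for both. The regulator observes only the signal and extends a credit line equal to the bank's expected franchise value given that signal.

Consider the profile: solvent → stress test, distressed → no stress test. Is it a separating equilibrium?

Yes

If types separate, stress test earns payment 260 and no stress test earns 113.
Solvent: stress test gives 260 − 54 = 206; no stress test gives 113 − 0 = 113. No deviation. ✓
Distressed: no stress test gives 113 − 0 = 113; stress test gives 260 − 240 = 20. No deviation. ✓
Both incentive constraints hold.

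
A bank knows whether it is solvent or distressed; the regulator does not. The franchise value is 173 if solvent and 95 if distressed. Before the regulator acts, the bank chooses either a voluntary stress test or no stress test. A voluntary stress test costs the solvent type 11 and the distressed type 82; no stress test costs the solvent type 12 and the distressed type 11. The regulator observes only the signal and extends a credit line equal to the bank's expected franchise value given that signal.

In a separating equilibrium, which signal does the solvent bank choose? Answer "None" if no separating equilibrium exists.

None

Try solvent → stress test, distressed → no stress test:
  Under separation the regulator infers type exactly: stress test → solvent (pays 173), no stress test → distressed (pays 95).
  Solvent: stress test gives 173 − 11 = 162; no stress test gives 95 − 12 = 83. No deviation. ✓
  Distressed: no stress test gives 95 − 11 = 84; stress test gives 173 − 82 = 91. Would deviate. ✗
Try solvent → no stress test, distressed → stress test:
  Under separation the regulator infers type exactly: no stress test → solvent (pays 173), stress test → distressed (pays 95).
  Solvent: no stress test gives 173 − 12 = 161; stress test gives 95 − 11 = 84. No deviation. ✓
  Distressed: stress test gives 95 − 82 = 13; no stress test gives 173 − 11 = 162. Would deviate. ✗
Neither assignment is incentive-compatible.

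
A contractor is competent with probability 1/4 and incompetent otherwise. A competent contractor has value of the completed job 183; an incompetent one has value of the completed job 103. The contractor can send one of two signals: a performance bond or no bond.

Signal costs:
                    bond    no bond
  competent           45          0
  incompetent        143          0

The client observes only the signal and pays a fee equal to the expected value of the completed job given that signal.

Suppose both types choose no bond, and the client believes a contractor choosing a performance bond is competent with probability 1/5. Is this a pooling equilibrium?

Yes

At the pooled signal (no bond) the client holds the prior 1/4 and pays 1/4·183 + 3/4·103 = 123. Off-path (bond) belief 1/5 gives 1/5·183 + 4/5·103 = 119.
Competent: no bond gives 123 − 0 = 123; bond gives 119 − 45 = 74. Stays. ✓
Incompetent: no bond gives 123 − 0 = 123; bond gives 119 − 143 = -24. Stays. ✓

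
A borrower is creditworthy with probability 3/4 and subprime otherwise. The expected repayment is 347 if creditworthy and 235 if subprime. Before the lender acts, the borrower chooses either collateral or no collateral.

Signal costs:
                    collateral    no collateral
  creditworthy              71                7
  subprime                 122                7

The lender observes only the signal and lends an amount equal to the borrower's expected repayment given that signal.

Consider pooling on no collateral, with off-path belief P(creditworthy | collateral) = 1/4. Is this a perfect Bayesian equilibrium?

At the pooled signal (no collateral) the lender holds the prior 3/4 and pays 3/4·347 + 1/4·235 = 319. Off-path (collateral) belief 1/4 gives 1/4·347 + 3/4·235 = 263.
Creditworthy: no collateral gives 319 − 7 = 312; collateral gives 263 − 71 = 192. Stays. ✓
Subprime: no collateral gives 319 − 7 = 312; collateral gives 263 − 122 = 141. Stays. ✓

Yes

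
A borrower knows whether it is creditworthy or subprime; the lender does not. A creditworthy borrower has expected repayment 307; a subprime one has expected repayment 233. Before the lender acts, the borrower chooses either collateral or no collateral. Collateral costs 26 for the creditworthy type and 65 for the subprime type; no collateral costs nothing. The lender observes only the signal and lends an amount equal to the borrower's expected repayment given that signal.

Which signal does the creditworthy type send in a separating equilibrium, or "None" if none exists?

None

Try creditworthy → collateral, subprime → no collateral:
  If types separate, collateral earns payment 307 and no collateral earns 233.
  Creditworthy: collateral gives 307 − 26 = 281; no collateral gives 233 − 0 = 233. No deviation. ✓
  Subprime: no collateral gives 233 − 0 = 233; collateral gives 307 − 65 = 242. Would deviate. ✗
Try creditworthy → no collateral, subprime → collateral:
  If types separate, no collateral earns payment 307 and collateral earns 233.
  Creditworthy: no collateral gives 307 − 0 = 307; collateral gives 233 − 26 = 207. No deviation. ✓
  Subprime: collateral gives 233 − 65 = 168; no collateral gives 307 − 0 = 307. Would deviate. ✗
Neither assignment is incentive-compatible.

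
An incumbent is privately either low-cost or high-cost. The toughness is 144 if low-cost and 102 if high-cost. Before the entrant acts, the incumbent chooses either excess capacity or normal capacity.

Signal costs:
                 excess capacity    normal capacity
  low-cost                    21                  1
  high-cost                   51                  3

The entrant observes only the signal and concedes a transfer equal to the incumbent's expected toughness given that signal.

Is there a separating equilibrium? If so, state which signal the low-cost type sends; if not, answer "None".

Try low-cost → excess capacity, high-cost → normal capacity:
  If types separate, excess capacity earns payment 144 and normal capacity earns 102.
  Low-cost: excess capacity gives 144 − 21 = 123; normal capacity gives 102 − 1 = 101. No deviation. ✓
  High-cost: normal capacity gives 102 − 3 = 99; excess capacity gives 144 − 51 = 93. No deviation. ✓
Both hold — the low-cost type sends excess capacity.

excess capacity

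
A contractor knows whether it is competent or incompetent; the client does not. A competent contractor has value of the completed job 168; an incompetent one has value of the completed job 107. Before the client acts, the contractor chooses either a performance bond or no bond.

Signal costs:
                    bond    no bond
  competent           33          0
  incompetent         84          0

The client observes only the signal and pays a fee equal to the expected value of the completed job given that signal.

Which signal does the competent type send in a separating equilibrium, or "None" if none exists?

Try competent → bond, incompetent → no bond:
  Under separation the client infers type exactly: bond → competent (pays 168), no bond → incompetent (pays 107).
  Competent: bond gives 168 − 33 = 135; no bond gives 107 − 0 = 107. No deviation. ✓
  Incompetent: no bond gives 107 − 0 = 107; bond gives 168 − 84 = 84. No deviation. ✓
Both hold — the competent type sends bond.

bond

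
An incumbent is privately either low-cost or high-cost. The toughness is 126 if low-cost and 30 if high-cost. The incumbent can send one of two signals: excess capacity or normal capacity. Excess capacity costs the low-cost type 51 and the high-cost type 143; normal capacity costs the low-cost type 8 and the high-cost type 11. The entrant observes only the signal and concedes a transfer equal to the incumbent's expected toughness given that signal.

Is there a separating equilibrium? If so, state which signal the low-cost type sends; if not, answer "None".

Try low-cost → excess capacity, high-cost → normal capacity:
  If types separate, excess capacity earns payment 126 and normal capacity earns 30.
  Low-cost: excess capacity gives 126 − 51 = 75; normal capacity gives 30 − 8 = 22. No deviation. ✓
  High-cost: normal capacity gives 30 − 11 = 19; excess capacity gives 126 − 143 = -17. No deviation. ✓
Both hold — the low-cost type sends excess capacity.

excess capacity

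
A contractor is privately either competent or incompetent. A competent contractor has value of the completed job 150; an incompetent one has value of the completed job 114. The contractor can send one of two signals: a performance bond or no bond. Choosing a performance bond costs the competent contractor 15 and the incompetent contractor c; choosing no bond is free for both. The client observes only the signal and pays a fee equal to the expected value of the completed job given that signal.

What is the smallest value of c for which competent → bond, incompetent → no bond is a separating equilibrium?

36

Under separation: bond → competent (pays 150); no bond → incompetent (pays 114).
Competent: 150 − 15 = 135 ≥ 114 − 0 = 114. Holds regardless of c. ✓
Incompetent: 114 − 0 ≥ 150 − c, so c ≥ 150 − 114 = 36.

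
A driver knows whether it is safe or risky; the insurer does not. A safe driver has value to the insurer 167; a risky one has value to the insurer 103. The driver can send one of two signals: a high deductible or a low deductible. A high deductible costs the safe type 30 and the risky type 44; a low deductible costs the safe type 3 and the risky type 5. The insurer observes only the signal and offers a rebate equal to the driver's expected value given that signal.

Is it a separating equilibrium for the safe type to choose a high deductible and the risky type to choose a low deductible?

If types separate, high deductible earns payment 167 and low deductible earns 103.
Safe: high deductible gives 167 − 30 = 137; low deductible gives 103 − 3 = 100. No deviation. ✓
Risky: low deductible gives 103 − 5 = 98; high deductible gives 167 − 44 = 123. Would deviate. ✗

No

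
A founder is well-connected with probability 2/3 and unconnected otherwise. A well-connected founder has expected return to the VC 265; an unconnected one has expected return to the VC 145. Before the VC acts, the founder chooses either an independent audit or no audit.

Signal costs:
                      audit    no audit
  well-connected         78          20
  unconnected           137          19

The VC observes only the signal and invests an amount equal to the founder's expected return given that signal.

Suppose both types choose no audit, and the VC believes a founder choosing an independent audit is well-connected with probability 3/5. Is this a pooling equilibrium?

On the equilibrium path (no audit) the VC holds the prior 2/3 and pays 2/3·265 + 1/3·145 = 225. Off-path (audit) belief 3/5 gives 3/5·265 + 2/5·145 = 217.
Well-connected: no audit gives 225 − 20 = 205; audit gives 217 − 78 = 139. Stays. ✓
Unconnected: no audit gives 225 − 19 = 206; audit gives 217 − 137 = 80. Stays. ✓
Beliefs are Bayes-consistent on-path and both types best-respond.

Yes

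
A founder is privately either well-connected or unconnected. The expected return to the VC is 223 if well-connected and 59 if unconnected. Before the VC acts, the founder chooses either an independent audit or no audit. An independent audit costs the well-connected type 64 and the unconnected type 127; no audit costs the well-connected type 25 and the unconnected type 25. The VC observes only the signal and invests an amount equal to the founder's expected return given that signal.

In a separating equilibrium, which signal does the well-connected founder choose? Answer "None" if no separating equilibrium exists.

None

Try well-connected → audit, unconnected → no audit:
  Under separation the VC infers type exactly: audit → well-connected (pays 223), no audit → unconnected (pays 59).
  Well-connected: audit gives 223 − 64 = 159; no audit gives 59 − 25 = 34. No deviation. ✓
  Unconnected: no audit gives 59 − 25 = 34; audit gives 223 − 127 = 96. Would deviate. ✗
Try well-connected → no audit, unconnected → audit:
  Under separation the VC infers type exactly: no audit → well-connected (pays 223), audit → unconnected (pays 59).
  Well-connected: no audit gives 223 − 25 = 198; audit gives 59 − 64 = -5. No deviation. ✓
  Unconnected: audit gives 59 − 127 = -68; no audit gives 223 − 25 = 198. Would deviate. ✗
Neither assignment is incentive-compatible.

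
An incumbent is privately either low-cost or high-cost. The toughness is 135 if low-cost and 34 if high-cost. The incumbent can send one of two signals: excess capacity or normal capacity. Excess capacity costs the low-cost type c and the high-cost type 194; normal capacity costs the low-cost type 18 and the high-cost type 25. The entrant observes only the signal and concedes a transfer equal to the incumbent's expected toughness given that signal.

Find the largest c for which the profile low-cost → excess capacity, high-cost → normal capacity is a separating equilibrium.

119

Under separation: excess capacity → low-cost (pays 135); normal capacity → high-cost (pays 34).
High-cost: 34 − 25 = 9 ≥ 135 − 194 = -59. Holds regardless of c. ✓
Low-cost: 135 − c ≥ 34 − 18, so c ≤ 135 − 16 = 119.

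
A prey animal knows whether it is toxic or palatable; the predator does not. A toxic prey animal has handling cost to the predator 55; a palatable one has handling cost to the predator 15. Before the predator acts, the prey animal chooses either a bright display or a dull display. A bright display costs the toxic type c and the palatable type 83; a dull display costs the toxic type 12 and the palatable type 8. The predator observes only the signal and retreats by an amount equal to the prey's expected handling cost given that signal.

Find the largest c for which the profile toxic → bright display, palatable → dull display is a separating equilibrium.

Under separation: bright display → toxic (pays 55); dull display → palatable (pays 15).
Palatable: 15 − 8 = 7 ≥ 55 − 83 = -28. Holds regardless of c. ✓
Toxic: 55 − c ≥ 15 − 12, so c ≤ 55 − 3 = 52.

52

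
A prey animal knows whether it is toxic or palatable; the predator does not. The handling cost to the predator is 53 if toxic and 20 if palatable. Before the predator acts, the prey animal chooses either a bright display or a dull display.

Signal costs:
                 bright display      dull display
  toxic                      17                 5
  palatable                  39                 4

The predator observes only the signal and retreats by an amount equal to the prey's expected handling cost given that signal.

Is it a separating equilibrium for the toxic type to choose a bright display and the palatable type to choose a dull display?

If types separate, bright display earns payment 53 and dull display earns 20.
Toxic: bright display gives 53 − 17 = 36; dull display gives 20 − 5 = 15. No deviation. ✓
Palatable: dull display gives 20 − 4 = 16; bright display gives 53 − 39 = 14. No deviation. ✓
Both incentive constraints hold.

Yes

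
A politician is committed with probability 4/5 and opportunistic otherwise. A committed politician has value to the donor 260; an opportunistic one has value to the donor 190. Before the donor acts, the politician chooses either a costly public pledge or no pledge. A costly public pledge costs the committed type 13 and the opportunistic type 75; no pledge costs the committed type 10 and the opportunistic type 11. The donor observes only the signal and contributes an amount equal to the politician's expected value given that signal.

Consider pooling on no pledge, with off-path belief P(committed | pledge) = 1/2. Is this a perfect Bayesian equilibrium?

Yes

At the pooled signal (no pledge) the donor holds the prior 4/5 and pays 4/5·260 + 1/5·190 = 246. Off-path (pledge) belief 1/2 gives 1/2·260 + 1/2·190 = 225.
Committed: no pledge gives 246 − 10 = 236; pledge gives 225 − 13 = 212. Stays. ✓
Opportunistic: no pledge gives 246 − 11 = 235; pledge gives 225 − 75 = 150. Stays. ✓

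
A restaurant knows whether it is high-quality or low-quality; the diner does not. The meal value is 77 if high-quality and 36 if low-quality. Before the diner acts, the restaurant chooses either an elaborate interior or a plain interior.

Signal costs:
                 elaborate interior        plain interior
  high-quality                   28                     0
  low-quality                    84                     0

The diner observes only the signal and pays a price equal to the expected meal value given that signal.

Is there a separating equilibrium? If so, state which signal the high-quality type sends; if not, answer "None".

elaborate interior

Try high-quality → elaborate interior, low-quality → plain interior:
  Under separation the diner infers type exactly: elaborate interior → high-quality (pays 77), plain interior → low-quality (pays 36).
  High-quality: elaborate interior gives 77 − 28 = 49; plain interior gives 36 − 0 = 36. No deviation. ✓
  Low-quality: plain interior gives 36 − 0 = 36; elaborate interior gives 77 − 84 = -7. No deviation. ✓
Both hold — the high-quality type sends elaborate interior.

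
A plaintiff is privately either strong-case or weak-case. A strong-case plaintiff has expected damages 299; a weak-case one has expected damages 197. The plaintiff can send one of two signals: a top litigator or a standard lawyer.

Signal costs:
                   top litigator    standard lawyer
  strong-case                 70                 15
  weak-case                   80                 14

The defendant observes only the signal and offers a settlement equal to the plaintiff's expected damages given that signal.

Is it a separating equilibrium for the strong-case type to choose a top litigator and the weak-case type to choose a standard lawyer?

If types separate, top litigator earns payment 299 and standard lawyer earns 197.
Strong-case: top litigator gives 299 − 70 = 229; standard lawyer gives 197 − 15 = 182. No deviation. ✓
Weak-case: standard lawyer gives 197 − 14 = 183; top litigator gives 299 − 80 = 219. Would deviate. ✗

No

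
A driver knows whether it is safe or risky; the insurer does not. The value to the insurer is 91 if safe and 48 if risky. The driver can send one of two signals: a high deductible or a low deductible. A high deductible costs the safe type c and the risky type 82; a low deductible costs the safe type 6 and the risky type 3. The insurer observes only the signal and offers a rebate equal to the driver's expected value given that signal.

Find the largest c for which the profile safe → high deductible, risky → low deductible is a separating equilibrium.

49

Under separation: high deductible → safe (pays 91); low deductible → risky (pays 48).
Risky: 48 − 3 = 45 ≥ 91 − 82 = 9. Holds regardless of c. ✓
Safe: 91 − c ≥ 48 − 6, so c ≤ 91 − 42 = 49.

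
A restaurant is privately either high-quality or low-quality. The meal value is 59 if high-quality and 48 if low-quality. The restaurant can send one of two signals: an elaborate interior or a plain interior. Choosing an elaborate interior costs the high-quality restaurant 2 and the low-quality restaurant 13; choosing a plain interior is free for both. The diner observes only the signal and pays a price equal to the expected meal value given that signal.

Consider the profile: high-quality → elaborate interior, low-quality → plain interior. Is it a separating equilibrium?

Yes

Under separation the diner infers type exactly: elaborate interior → high-quality (pays 59), plain interior → low-quality (pays 48).
High-quality: elaborate interior gives 59 − 2 = 57; plain interior gives 48 − 0 = 48. No deviation. ✓
Low-quality: plain interior gives 48 − 0 = 48; elaborate interior gives 59 − 13 = 46. No deviation. ✓
Both incentive constraints hold.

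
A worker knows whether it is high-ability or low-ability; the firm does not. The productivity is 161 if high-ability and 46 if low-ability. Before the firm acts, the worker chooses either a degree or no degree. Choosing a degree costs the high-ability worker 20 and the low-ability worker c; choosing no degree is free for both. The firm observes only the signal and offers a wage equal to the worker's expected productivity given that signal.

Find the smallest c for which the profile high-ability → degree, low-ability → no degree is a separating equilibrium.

Under separation: degree → high-ability (pays 161); no degree → low-ability (pays 46).
High-ability: 161 − 20 = 141 ≥ 46 − 0 = 46. Holds regardless of c. ✓
Low-ability: 46 − 0 ≥ 161 − c, so c ≥ 161 − 46 = 115.

115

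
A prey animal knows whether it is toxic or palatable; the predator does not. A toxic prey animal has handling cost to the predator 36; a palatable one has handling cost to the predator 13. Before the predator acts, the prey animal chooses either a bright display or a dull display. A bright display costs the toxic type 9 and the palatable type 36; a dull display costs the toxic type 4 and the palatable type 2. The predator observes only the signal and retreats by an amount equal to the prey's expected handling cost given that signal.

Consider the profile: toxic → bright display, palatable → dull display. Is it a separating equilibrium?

Yes

Under separation the predator infers type exactly: bright display → toxic (pays 36), dull display → palatable (pays 13).
Toxic: bright display gives 36 − 9 = 27; dull display gives 13 − 4 = 9. No deviation. ✓
Palatable: dull display gives 13 − 2 = 11; bright display gives 36 − 36 = 0. No deviation. ✓
Neither type gains from mimicking the other.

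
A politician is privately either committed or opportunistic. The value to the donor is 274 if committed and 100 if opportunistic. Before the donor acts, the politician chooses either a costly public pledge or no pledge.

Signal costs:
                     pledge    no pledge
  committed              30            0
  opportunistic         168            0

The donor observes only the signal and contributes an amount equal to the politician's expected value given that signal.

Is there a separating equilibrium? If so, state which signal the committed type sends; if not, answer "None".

Try committed → pledge, opportunistic → no pledge:
  Under separation the donor infers type exactly: pledge → committed (pays 274), no pledge → opportunistic (pays 100).
  Committed: pledge gives 274 − 30 = 244; no pledge gives 100 − 0 = 100. No deviation. ✓
  Opportunistic: no pledge gives 100 − 0 = 100; pledge gives 274 − 168 = 106. Would deviate. ✗
Try committed → no pledge, opportunistic → pledge:
  Under separation the donor infers type exactly: no pledge → committed (pays 274), pledge → opportunistic (pays 100).
  Committed: no pledge gives 274 − 0 = 274; pledge gives 100 − 30 = 70. No deviation. ✓
  Opportunistic: pledge gives 100 − 168 = -68; no pledge gives 274 − 0 = 274. Would deviate. ✗
Neither assignment is incentive-compatible.

None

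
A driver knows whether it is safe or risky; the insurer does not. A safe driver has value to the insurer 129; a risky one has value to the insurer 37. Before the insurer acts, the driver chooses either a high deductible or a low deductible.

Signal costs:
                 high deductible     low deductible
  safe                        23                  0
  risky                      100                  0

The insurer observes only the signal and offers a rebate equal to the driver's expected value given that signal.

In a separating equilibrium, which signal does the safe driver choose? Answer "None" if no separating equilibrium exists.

high deductible

Try safe → high deductible, risky → low deductible:
  Under separation the insurer infers type exactly: high deductible → safe (pays 129), low deductible → risky (pays 37).
  Safe: high deductible gives 129 − 23 = 106; low deductible gives 37 − 0 = 37. No deviation. ✓
  Risky: low deductible gives 37 − 0 = 37; high deductible gives 129 − 100 = 29. No deviation. ✓
Both hold — the safe type sends high deductible.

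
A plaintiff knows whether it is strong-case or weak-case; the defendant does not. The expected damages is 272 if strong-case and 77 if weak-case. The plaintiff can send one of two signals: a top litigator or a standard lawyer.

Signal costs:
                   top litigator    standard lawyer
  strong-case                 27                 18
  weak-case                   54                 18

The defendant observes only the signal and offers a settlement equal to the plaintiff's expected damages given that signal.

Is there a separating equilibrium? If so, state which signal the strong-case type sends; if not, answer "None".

Try strong-case → top litigator, weak-case → standard lawyer:
  If types separate, top litigator earns payment 272 and standard lawyer earns 77.
  Strong-case: top litigator gives 272 − 27 = 245; standard lawyer gives 77 − 18 = 59. No deviation. ✓
  Weak-case: standard lawyer gives 77 − 18 = 59; top litigator gives 272 − 54 = 218. Would deviate. ✗
Try strong-case → standard lawyer, weak-case → top litigator:
  If types separate, standard lawyer earns payment 272 and top litigator earns 77.
  Strong-case: standard lawyer gives 272 − 18 = 254; top litigator gives 77 − 27 = 50. No deviation. ✓
  Weak-case: top litigator gives 77 − 54 = 23; standard lawyer gives 272 − 18 = 254. Would deviate. ✗
Neither assignment is incentive-compatible.

None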